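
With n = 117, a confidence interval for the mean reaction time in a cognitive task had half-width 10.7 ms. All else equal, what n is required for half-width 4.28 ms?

732

Margin of error scales as 1/√n, so n₂ = n₁·(E₁/E₂)².
n₂ = 117 × (10.7/4.28)² = 117 × 6.25 = 731.25
Round up: n₂ = 732.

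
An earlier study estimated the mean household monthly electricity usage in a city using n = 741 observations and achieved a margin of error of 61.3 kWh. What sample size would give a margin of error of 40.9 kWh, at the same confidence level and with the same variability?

n = 1665

Margin of error scales as 1/√n, so n₂ = n₁·(E₁/E₂)².
n₂ = 741 × (61.3/40.9)² = 741 × 2.246 = 1664.29
Round up: n₂ = 1665.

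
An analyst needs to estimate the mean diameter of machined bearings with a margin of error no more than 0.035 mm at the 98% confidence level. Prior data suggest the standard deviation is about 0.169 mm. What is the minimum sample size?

For a mean, the margin of error is E = z·σ/√n, so n = (zσ/E)².
At 98% confidence, z = 2.326.
n = (2.326 × 0.169 / 0.035)² = 126.14
Round up: n = 127.

n = 127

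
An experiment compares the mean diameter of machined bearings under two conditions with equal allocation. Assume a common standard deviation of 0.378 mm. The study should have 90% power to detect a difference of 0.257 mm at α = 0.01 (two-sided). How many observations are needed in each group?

For two equal groups, n per group = 2·((z_{α/2} + z_β)·σ/δ)².
z_{α/2} = 2.576; z_β = 1.282 (power 90%).
n = 2 × (3.858 × 0.378 / 0.257)² = 2 × 32.20 = 64.40
Round up: n = 65 per group.

65 per group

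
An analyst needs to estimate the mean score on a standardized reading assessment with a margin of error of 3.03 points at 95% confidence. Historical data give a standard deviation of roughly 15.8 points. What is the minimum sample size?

For a mean, the margin of error is E = z·σ/√n, so n = (zσ/E)².
At 95% confidence, z = 1.960.
n = (1.960 × 15.8 / 3.03)² = 104.46
Round up: n = 105.

105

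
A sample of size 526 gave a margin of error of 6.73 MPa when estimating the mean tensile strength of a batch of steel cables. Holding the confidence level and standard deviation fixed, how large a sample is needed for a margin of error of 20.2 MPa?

59

Margin of error scales as 1/√n, so n₂ = n₁·(E₁/E₂)².
n₂ = 526 × (6.73/20.2)² = 526 × 0.111 = 58.39
Round up: n₂ = 59.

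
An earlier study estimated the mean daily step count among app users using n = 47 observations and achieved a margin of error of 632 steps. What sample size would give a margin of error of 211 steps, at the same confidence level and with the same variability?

422

Margin of error scales as 1/√n, so n₂ = n₁·(E₁/E₂)².
n₂ = 47 × (632/211)² = 47 × 8.972 = 421.68
Round up: n₂ = 422.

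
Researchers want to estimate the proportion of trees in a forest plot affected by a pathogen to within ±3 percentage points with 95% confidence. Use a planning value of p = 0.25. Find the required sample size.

For a proportion with margin E = 0.03 at 95% confidence, z = 1.960.
n = p̂(1−p̂)(z/E)² = 0.25 × 0.75 × (1.960/0.03)² = 800.33
Round up: n = 801.

801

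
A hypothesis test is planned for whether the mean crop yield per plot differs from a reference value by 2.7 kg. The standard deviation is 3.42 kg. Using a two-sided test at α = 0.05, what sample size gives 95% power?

For a one-sample z-test, n = ((z_{α/2} + z_β)·σ/δ)².
z_{α/2} = 1.960 (two-sided α = 0.05); z_β = 1.645 (power 95% → β = 0.05).
n = (3.605 × 3.42 / 2.7)² = 20.85
Round up: n = 21.

21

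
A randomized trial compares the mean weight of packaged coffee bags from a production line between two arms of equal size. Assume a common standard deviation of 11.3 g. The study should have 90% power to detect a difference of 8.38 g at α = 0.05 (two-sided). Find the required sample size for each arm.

For two equal groups, n per group = 2·((z_{α/2} + z_β)·σ/δ)².
z_{α/2} = 1.960; z_β = 1.282 (power 90%).
n = 2 × (3.242 × 11.3 / 8.38)² = 2 × 19.11 = 38.22
Round up: n = 39 per group.

39 per group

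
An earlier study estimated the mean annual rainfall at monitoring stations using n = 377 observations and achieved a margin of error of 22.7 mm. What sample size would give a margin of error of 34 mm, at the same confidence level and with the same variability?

169

Margin of error scales as 1/√n, so n₂ = n₁·(E₁/E₂)².
n₂ = 377 × (22.7/34)² = 377 × 0.4458 = 168.07
Round up: n₂ = 169.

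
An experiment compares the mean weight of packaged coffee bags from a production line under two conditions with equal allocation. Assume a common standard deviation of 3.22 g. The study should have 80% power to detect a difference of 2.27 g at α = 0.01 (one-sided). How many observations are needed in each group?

For two equal groups, n per group = 2·((z_α + z_β)·σ/δ)².
z_α = 2.326; z_β = 0.842 (power 80%).
n = 2 × (3.168 × 3.22 / 2.27)² = 2 × 20.19 = 40.38
Round up: n = 41 per group.

41 per group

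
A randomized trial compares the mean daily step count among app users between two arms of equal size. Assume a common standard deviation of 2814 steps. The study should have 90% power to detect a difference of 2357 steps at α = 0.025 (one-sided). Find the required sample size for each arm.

30 per group

For two equal groups, n per group = 2·((z_α + z_β)·σ/δ)².
z_α = 1.960; z_β = 1.282 (power 90%).
n = 2 × (3.242 × 2814 / 2357)² = 2 × 14.98 = 29.96
Round up: n = 30 per group.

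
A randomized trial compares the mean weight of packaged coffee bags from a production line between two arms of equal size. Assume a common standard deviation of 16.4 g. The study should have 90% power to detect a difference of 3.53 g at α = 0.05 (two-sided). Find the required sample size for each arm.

454 per group

For two equal groups, n per group = 2·((z_{α/2} + z_β)·σ/δ)².
z_{α/2} = 1.960; z_β = 1.282 (power 90%).
n = 2 × (3.242 × 16.4 / 3.53)² = 2 × 226.86 = 453.72
Round up: n = 454 per group.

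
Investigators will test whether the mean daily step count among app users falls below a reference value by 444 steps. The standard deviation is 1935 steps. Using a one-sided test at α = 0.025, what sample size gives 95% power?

247

For a one-sample z-test, n = ((z_α + z_β)·σ/δ)².
z_α = 1.960 (one-sided α = 0.025); z_β = 1.645 (power 95% → β = 0.05).
n = (3.605 × 1935 / 444)² = 246.83
Round up: n = 247.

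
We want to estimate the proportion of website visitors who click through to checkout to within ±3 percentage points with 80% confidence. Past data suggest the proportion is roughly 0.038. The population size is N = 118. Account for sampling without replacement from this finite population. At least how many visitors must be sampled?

n = 43

For a proportion with margin E = 0.03 at 80% confidence, z = 1.282.
n = p̂(1−p̂)(z/E)² = 0.038 × 0.962 × (1.282/0.03)² = 66.76 — call this n₀.
Finite-population correction with N = 118: n = n₀ / (1 + (n₀−1)/N) = 66.76 / 1.557 = 42.88
Round up: n = 43.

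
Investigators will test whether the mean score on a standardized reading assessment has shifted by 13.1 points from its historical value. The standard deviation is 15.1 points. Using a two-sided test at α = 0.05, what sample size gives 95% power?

n = 18

For a one-sample z-test, n = ((z_{α/2} + z_β)·σ/δ)².
z_{α/2} = 1.960 (two-sided α = 0.05); z_β = 1.645 (power 95% → β = 0.05).
n = (3.605 × 15.1 / 13.1)² = 17.27
Round up: n = 18.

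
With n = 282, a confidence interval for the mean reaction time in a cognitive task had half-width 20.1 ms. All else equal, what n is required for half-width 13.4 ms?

635

Margin of error scales as 1/√n, so n₂ = n₁·(E₁/E₂)².
n₂ = 282 × (20.1/13.4)² = 282 × 2.25 = 634.50
Round up: n₂ = 635.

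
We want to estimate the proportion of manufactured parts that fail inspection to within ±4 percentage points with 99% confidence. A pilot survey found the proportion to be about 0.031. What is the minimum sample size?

n = 125

For a proportion with margin E = 0.04 at 99% confidence, z = 2.576.
n = p̂(1−p̂)(z/E)² = 0.031 × 0.969 × (2.576/0.04)² = 124.58
Round up: n = 125.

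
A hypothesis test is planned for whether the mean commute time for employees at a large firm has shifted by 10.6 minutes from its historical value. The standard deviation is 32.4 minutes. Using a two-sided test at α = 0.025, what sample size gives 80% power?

For a one-sample z-test, n = ((z_{α/2} + z_β)·σ/δ)².
z_{α/2} = 2.241 (two-sided α = 0.025); z_β = 0.842 (power 80% → β = 0.2).
n = (3.083 × 32.4 / 10.6)² = 88.80
Round up: n = 89.

89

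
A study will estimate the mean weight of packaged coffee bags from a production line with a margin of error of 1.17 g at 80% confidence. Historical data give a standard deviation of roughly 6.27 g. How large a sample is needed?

For a mean, the margin of error is E = z·σ/√n, so n = (zσ/E)².
At 80% confidence, z = 1.282.
n = (1.282 × 6.27 / 1.17)² = 47.20
Round up: n = 48.

n = 48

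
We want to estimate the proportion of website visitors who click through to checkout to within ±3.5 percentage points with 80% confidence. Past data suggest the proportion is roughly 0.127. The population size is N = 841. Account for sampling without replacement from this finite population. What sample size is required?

For a proportion with margin E = 0.035 at 80% confidence, z = 1.282.
n = p̂(1−p̂)(z/E)² = 0.127 × 0.873 × (1.282/0.035)² = 148.75 — call this n₀.
Finite-population correction with N = 841: n = n₀ / (1 + (n₀−1)/N) = 148.75 / 1.176 = 126.49
Round up: n = 127.

127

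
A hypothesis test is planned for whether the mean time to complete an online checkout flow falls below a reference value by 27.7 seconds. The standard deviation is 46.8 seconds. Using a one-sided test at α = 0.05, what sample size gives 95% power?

For a one-sample z-test, n = ((z_α + z_β)·σ/δ)².
z_α = 1.645 (one-sided α = 0.05); z_β = 1.645 (power 95% → β = 0.05).
n = (3.290 × 46.8 / 27.7)² = 30.90
Round up: n = 31.

31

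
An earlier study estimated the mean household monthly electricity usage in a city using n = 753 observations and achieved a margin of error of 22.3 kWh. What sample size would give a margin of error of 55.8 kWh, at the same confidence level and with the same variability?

n = 121

Margin of error scales as 1/√n, so n₂ = n₁·(E₁/E₂)².
n₂ = 753 × (22.3/55.8)² = 753 × 0.1597 = 120.25
Round up: n₂ = 121.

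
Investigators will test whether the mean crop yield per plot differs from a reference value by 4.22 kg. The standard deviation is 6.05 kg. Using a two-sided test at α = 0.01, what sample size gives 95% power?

37

For a one-sample z-test, n = ((z_{α/2} + z_β)·σ/δ)².
z_{α/2} = 2.576 (two-sided α = 0.01); z_β = 1.645 (power 95% → β = 0.05).
n = (4.221 × 6.05 / 4.22)² = 36.62
Round up: n = 37.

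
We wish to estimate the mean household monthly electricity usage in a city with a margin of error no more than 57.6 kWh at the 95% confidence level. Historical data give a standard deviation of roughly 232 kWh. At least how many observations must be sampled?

n = 63

For a mean, the margin of error is E = z·σ/√n, so n = (zσ/E)².
At 95% confidence, z = 1.960.
n = (1.960 × 232 / 57.6)² = 62.32
Round up: n = 63.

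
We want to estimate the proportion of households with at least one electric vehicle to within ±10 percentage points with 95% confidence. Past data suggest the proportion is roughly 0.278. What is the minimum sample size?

For a proportion with margin E = 0.1 at 95% confidence, z = 1.960.
n = p̂(1−p̂)(z/E)² = 0.278 × 0.722 × (1.960/0.1)² = 77.11
Round up: n = 78.

78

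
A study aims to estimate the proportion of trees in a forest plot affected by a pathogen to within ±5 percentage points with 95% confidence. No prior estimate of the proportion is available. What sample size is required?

For a proportion with margin E = 0.05 at 95% confidence, z = 1.960.
With no prior estimate, use p = 0.5, which maximizes p(1−p) at 0.25.
n = 0.25 × (z/E)² = 0.25 × (1.960/0.05)² = 384.16
Round up: n = 385.

n = 385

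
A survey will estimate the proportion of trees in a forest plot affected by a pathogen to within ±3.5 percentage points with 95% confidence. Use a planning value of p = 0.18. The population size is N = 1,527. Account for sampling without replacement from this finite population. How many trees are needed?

n = 356

For a proportion with margin E = 0.035 at 95% confidence, z = 1.960.
n = p̂(1−p̂)(z/E)² = 0.18 × 0.82 × (1.960/0.035)² = 462.87 — call this n₀.
Finite-population correction with N = 1,527: n = n₀ / (1 + (n₀−1)/N) = 462.87 / 1.302 = 355.51
Round up: n = 356.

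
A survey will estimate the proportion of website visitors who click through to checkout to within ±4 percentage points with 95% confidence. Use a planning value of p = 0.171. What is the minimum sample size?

n = 341

For a proportion with margin E = 0.04 at 95% confidence, z = 1.960.
n = p̂(1−p̂)(z/E)² = 0.171 × 0.829 × (1.960/0.04)² = 340.36
Round up: n = 341.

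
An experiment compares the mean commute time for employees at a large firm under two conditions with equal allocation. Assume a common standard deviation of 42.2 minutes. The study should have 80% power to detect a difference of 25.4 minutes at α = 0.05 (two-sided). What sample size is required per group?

For two equal groups, n per group = 2·((z_{α/2} + z_β)·σ/δ)².
z_{α/2} = 1.960; z_β = 0.842 (power 80%).
n = 2 × (2.802 × 42.2 / 25.4)² = 2 × 21.67 = 43.34
Round up: n = 44 per group.

44 per group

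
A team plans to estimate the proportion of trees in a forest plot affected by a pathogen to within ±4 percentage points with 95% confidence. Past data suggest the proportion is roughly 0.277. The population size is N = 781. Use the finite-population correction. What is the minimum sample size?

n = 298

For a proportion with margin E = 0.04 at 95% confidence, z = 1.960.
n = p̂(1−p̂)(z/E)² = 0.277 × 0.723 × (1.960/0.04)² = 480.85 — call this n₀.
Finite-population correction with N = 781: n = n₀ / (1 + (n₀−1)/N) = 480.85 / 1.614 = 297.92
Round up: n = 298.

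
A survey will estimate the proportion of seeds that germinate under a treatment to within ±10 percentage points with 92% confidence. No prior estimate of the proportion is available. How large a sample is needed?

n = 77

For a proportion with margin E = 0.1 at 92% confidence, z = 1.751.
With no prior estimate, use p = 0.5, which maximizes p(1−p) at 0.25.
n = 0.25 × (z/E)² = 0.25 × (1.751/0.1)² = 76.65
Round up: n = 77.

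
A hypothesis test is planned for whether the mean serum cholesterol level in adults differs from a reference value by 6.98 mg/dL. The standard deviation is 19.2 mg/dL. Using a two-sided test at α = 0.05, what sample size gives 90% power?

For a one-sample z-test, n = ((z_{α/2} + z_β)·σ/δ)².
z_{α/2} = 1.960 (two-sided α = 0.05); z_β = 1.282 (power 90% → β = 0.1).
n = (3.242 × 19.2 / 6.98)² = 79.53
Round up: n = 80.

80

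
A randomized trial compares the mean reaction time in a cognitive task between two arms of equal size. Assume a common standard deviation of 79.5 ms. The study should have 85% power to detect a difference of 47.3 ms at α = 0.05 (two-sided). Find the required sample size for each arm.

For two equal groups, n per group = 2·((z_{α/2} + z_β)·σ/δ)².
z_{α/2} = 1.960; z_β = 1.036 (power 85%).
n = 2 × (2.996 × 79.5 / 47.3)² = 2 × 25.36 = 50.72
Round up: n = 51 per group.

51 per group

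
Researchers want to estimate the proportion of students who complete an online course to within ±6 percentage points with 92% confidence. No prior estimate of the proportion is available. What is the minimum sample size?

For a proportion with margin E = 0.06 at 92% confidence, z = 1.751.
With no prior estimate, use p = 0.5, which maximizes p(1−p) at 0.25.
n = 0.25 × (z/E)² = 0.25 × (1.751/0.06)² = 212.92
Round up: n = 213.

n = 213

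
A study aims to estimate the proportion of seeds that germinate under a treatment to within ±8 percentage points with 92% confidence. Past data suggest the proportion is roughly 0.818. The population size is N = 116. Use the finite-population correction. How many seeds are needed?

For a proportion with margin E = 0.08 at 92% confidence, z = 1.751.
n = p̂(1−p̂)(z/E)² = 0.818 × 0.182 × (1.751/0.08)² = 71.32 — call this n₀.
Finite-population correction with N = 116: n = n₀ / (1 + (n₀−1)/N) = 71.32 / 1.606 = 44.41
Round up: n = 45.

45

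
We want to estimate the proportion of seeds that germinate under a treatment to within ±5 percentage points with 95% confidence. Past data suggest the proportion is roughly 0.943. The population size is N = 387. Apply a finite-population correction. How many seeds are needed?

For a proportion with margin E = 0.05 at 95% confidence, z = 1.960.
n = p̂(1−p̂)(z/E)² = 0.943 × 0.057 × (1.960/0.05)² = 82.60 — call this n₀.
Finite-population correction with N = 387: n = n₀ / (1 + (n₀−1)/N) = 82.60 / 1.211 = 68.21
Round up: n = 69.

69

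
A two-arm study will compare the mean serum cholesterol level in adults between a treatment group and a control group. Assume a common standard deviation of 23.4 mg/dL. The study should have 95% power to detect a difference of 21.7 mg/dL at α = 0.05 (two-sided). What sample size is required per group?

31 per group

For two equal groups, n per group = 2·((z_{α/2} + z_β)·σ/δ)².
z_{α/2} = 1.960; z_β = 1.645 (power 95%).
n = 2 × (3.605 × 23.4 / 21.7)² = 2 × 15.11 = 30.22
Round up: n = 31 per group.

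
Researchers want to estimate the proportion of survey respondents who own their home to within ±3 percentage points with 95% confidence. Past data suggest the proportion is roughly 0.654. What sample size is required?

For a proportion with margin E = 0.03 at 95% confidence, z = 1.960.
n = p̂(1−p̂)(z/E)² = 0.654 × 0.346 × (1.960/0.03)² = 965.88
Round up: n = 966.

n = 966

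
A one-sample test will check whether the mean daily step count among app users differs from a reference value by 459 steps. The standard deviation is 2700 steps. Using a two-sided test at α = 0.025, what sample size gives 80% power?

For a one-sample z-test, n = ((z_{α/2} + z_β)·σ/δ)².
z_{α/2} = 2.241 (two-sided α = 0.025); z_β = 0.842 (power 80% → β = 0.2).
n = (3.083 × 2700 / 459)² = 328.89
Round up: n = 329.

329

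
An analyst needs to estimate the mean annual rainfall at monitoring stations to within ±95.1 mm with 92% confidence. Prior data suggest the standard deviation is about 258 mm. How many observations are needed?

For a mean, the margin of error is E = z·σ/√n, so n = (zσ/E)².
At 92% confidence, z = 1.751.
n = (1.751 × 258 / 95.1)² = 22.57
Round up: n = 23.

23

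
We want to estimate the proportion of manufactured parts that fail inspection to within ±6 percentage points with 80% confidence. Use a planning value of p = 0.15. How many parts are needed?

For a proportion with margin E = 0.06 at 80% confidence, z = 1.282.
n = p̂(1−p̂)(z/E)² = 0.15 × 0.85 × (1.282/0.06)² = 58.21
Round up: n = 59.

59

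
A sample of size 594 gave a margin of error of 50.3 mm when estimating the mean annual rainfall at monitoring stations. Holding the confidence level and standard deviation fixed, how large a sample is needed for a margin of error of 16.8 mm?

Margin of error scales as 1/√n, so n₂ = n₁·(E₁/E₂)².
n₂ = 594 × (50.3/16.8)² = 594 × 8.964 = 5324.62
Round up: n₂ = 5325.

5325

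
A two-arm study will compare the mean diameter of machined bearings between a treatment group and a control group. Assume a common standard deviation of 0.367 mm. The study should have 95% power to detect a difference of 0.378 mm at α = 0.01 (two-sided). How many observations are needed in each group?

34 per group

For two equal groups, n per group = 2·((z_{α/2} + z_β)·σ/δ)².
z_{α/2} = 2.576; z_β = 1.645 (power 95%).
n = 2 × (4.221 × 0.367 / 0.378)² = 2 × 16.79 = 33.58
Round up: n = 34 per group.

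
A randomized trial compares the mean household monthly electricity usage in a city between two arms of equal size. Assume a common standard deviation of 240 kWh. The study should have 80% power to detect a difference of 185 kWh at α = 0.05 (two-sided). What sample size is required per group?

27 per group

For two equal groups, n per group = 2·((z_{α/2} + z_β)·σ/δ)².
z_{α/2} = 1.960; z_β = 0.842 (power 80%).
n = 2 × (2.802 × 240 / 185)² = 2 × 13.21 = 26.42
Round up: n = 27 per group.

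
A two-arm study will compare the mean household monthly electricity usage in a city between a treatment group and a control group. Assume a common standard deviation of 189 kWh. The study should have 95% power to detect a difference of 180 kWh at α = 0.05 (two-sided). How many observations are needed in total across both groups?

58 total

For two equal groups, n per group = 2·((z_{α/2} + z_β)·σ/δ)².
z_{α/2} = 1.960; z_β = 1.645 (power 95%).
n = 2 × (3.605 × 189 / 180)² = 2 × 14.33 = 28.66
Round up: n = 29 per group.
Total across both groups: 2 × 29 = 58.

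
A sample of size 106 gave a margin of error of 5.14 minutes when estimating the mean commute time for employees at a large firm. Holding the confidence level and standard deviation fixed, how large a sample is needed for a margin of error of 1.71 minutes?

958

Margin of error scales as 1/√n, so n₂ = n₁·(E₁/E₂)².
n₂ = 106 × (5.14/1.71)² = 106 × 9.035 = 957.71
Round up: n₂ = 958.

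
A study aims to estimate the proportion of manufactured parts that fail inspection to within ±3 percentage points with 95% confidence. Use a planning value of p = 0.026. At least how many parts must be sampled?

109

For a proportion with margin E = 0.03 at 95% confidence, z = 1.960.
n = p̂(1−p̂)(z/E)² = 0.026 × 0.974 × (1.960/0.03)² = 108.09
Round up: n = 109.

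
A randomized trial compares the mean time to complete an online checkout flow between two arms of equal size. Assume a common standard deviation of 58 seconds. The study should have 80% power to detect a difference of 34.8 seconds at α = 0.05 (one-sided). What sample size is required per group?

For two equal groups, n per group = 2·((z_α + z_β)·σ/δ)².
z_α = 1.645; z_β = 0.842 (power 80%).
n = 2 × (2.487 × 58 / 34.8)² = 2 × 17.18 = 34.36
Round up: n = 35 per group.

35 per group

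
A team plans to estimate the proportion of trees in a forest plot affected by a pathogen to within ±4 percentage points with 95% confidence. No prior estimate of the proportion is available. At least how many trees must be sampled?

601

For a proportion with margin E = 0.04 at 95% confidence, z = 1.960.
With no prior estimate, use p = 0.5, which maximizes p(1−p) at 0.25.
n = 0.25 × (z/E)² = 0.25 × (1.960/0.04)² = 600.25
Round up: n = 601.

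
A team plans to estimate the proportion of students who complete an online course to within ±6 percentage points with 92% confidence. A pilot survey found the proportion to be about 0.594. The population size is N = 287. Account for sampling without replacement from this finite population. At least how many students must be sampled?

120

For a proportion with margin E = 0.06 at 92% confidence, z = 1.751.
n = p̂(1−p̂)(z/E)² = 0.594 × 0.406 × (1.751/0.06)² = 205.39 — call this n₀.
Finite-population correction with N = 287: n = n₀ / (1 + (n₀−1)/N) = 205.39 / 1.712 = 119.97
Round up: n = 120.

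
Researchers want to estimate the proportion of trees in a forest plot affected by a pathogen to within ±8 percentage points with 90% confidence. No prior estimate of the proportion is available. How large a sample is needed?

For a proportion with margin E = 0.08 at 90% confidence, z = 1.645.
With no prior estimate, use p = 0.5, which maximizes p(1−p) at 0.25.
n = 0.25 × (z/E)² = 0.25 × (1.645/0.08)² = 105.70
Round up: n = 106.

106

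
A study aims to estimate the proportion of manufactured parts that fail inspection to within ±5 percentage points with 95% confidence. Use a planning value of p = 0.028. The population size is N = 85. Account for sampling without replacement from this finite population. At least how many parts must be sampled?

29

For a proportion with margin E = 0.05 at 95% confidence, z = 1.960.
n = p̂(1−p̂)(z/E)² = 0.028 × 0.972 × (1.960/0.05)² = 41.82 — call this n₀.
Finite-population correction with N = 85: n = n₀ / (1 + (n₀−1)/N) = 41.82 / 1.48 = 28.26
Round up: n = 29.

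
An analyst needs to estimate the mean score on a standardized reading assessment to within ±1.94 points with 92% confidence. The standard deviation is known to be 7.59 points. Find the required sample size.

For a mean, the margin of error is E = z·σ/√n, so n = (zσ/E)².
At 92% confidence, z = 1.751.
n = (1.751 × 7.59 / 1.94)² = 46.93
Round up: n = 47.

47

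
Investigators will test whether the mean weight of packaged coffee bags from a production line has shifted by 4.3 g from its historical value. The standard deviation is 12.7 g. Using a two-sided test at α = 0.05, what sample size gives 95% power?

114

For a one-sample z-test, n = ((z_{α/2} + z_β)·σ/δ)².
z_{α/2} = 1.960 (two-sided α = 0.05); z_β = 1.645 (power 95% → β = 0.05).
n = (3.605 × 12.7 / 4.3)² = 113.37
Round up: n = 114.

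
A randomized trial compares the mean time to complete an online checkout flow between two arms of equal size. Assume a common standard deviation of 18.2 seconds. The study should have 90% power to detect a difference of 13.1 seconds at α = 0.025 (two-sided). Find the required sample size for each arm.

For two equal groups, n per group = 2·((z_{α/2} + z_β)·σ/δ)².
z_{α/2} = 2.241; z_β = 1.282 (power 90%).
n = 2 × (3.523 × 18.2 / 13.1)² = 2 × 23.96 = 47.92
Round up: n = 48 per group.

48 per group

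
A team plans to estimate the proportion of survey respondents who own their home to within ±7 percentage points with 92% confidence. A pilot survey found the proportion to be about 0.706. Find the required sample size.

For a proportion with margin E = 0.07 at 92% confidence, z = 1.751.
n = p̂(1−p̂)(z/E)² = 0.706 × 0.294 × (1.751/0.07)² = 129.88
Round up: n = 130.

130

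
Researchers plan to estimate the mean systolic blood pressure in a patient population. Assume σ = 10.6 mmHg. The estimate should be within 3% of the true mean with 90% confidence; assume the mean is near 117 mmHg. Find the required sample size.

For a mean, the margin of error is E = z·σ/√n, so n = (zσ/E)².
At 90% confidence, z = 1.645.
E = 3% of 117 = 3.51 mmHg.
n = (1.645 × 10.6 / 3.51)² = 24.68
Round up: n = 25.

25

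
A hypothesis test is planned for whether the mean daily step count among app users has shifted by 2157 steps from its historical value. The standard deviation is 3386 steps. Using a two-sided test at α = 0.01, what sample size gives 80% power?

29

For a one-sample z-test, n = ((z_{α/2} + z_β)·σ/δ)².
z_{α/2} = 2.576 (two-sided α = 0.01); z_β = 0.842 (power 80% → β = 0.2).
n = (3.418 × 3386 / 2157)² = 28.79
Round up: n = 29.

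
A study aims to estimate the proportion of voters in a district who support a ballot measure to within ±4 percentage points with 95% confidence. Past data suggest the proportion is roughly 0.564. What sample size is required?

For a proportion with margin E = 0.04 at 95% confidence, z = 1.960.
n = p̂(1−p̂)(z/E)² = 0.564 × 0.436 × (1.960/0.04)² = 590.42
Round up: n = 591.

591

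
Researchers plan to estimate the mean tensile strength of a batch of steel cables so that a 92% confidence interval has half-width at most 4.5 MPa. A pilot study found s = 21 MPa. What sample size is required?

For a mean, the margin of error is E = z·σ/√n, so n = (zσ/E)².
At 92% confidence, z = 1.751.
n = (1.751 × 21 / 4.5)² = 66.77
Round up: n = 67.

67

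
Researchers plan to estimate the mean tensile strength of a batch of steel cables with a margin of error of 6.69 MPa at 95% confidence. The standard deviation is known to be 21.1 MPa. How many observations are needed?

For a mean, the margin of error is E = z·σ/√n, so n = (zσ/E)².
At 95% confidence, z = 1.960.
n = (1.960 × 21.1 / 6.69)² = 38.21
Round up: n = 39.

39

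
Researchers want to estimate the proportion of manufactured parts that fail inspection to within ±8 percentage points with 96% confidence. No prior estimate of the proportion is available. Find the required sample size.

165

For a proportion with margin E = 0.08 at 96% confidence, z = 2.054.
With no prior estimate, use p = 0.5, which maximizes p(1−p) at 0.25.
n = 0.25 × (z/E)² = 0.25 × (2.054/0.08)² = 164.80
Round up: n = 165.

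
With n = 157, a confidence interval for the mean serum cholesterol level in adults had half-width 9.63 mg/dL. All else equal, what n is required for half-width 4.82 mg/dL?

Margin of error scales as 1/√n, so n₂ = n₁·(E₁/E₂)².
n₂ = 157 × (9.63/4.82)² = 157 × 3.992 = 626.74
Round up: n₂ = 627.

627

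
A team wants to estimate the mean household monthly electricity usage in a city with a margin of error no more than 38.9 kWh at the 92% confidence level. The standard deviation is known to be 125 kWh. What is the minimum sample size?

For a mean, the margin of error is E = z·σ/√n, so n = (zσ/E)².
At 92% confidence, z = 1.751.
n = (1.751 × 125 / 38.9)² = 31.66
Round up: n = 32.

32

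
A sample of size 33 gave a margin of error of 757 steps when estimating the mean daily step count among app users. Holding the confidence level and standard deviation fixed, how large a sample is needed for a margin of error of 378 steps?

133

Margin of error scales as 1/√n, so n₂ = n₁·(E₁/E₂)².
n₂ = 33 × (757/378)² = 33 × 4.011 = 132.36
Round up: n₂ = 133.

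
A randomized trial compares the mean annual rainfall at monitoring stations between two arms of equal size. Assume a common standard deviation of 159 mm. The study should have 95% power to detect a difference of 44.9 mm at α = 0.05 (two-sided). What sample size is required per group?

For two equal groups, n per group = 2·((z_{α/2} + z_β)·σ/δ)².
z_{α/2} = 1.960; z_β = 1.645 (power 95%).
n = 2 × (3.605 × 159 / 44.9)² = 2 × 162.97 = 325.94
Round up: n = 326 per group.

326 per group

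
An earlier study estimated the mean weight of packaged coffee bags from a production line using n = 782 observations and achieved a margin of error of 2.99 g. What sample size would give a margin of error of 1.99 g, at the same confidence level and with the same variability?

Margin of error scales as 1/√n, so n₂ = n₁·(E₁/E₂)².
n₂ = 782 × (2.99/1.99)² = 782 × 2.258 = 1765.76
Round up: n₂ = 1766.

1766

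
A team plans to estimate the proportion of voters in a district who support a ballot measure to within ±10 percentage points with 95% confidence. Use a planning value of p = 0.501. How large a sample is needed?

97

For a proportion with margin E = 0.1 at 95% confidence, z = 1.960.
n = p̂(1−p̂)(z/E)² = 0.501 × 0.499 × (1.960/0.1)² = 96.04
Round up: n = 97.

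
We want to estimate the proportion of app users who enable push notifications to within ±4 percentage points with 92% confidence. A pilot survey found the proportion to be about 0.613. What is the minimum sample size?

For a proportion with margin E = 0.04 at 92% confidence, z = 1.751.
n = p̂(1−p̂)(z/E)² = 0.613 × 0.387 × (1.751/0.04)² = 454.59
Round up: n = 455.

455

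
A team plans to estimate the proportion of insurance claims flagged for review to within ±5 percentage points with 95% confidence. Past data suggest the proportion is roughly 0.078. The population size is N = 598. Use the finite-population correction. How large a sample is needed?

For a proportion with margin E = 0.05 at 95% confidence, z = 1.960.
n = p̂(1−p̂)(z/E)² = 0.078 × 0.922 × (1.960/0.05)² = 110.51 — call this n₀.
Finite-population correction with N = 598: n = n₀ / (1 + (n₀−1)/N) = 110.51 / 1.183 = 93.42
Round up: n = 94.

n = 94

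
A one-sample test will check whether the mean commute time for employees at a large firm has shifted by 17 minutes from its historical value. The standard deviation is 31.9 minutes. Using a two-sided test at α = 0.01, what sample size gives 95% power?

n = 63

For a one-sample z-test, n = ((z_{α/2} + z_β)·σ/δ)².
z_{α/2} = 2.576 (two-sided α = 0.01); z_β = 1.645 (power 95% → β = 0.05).
n = (4.221 × 31.9 / 17)² = 62.74
Round up: n = 63.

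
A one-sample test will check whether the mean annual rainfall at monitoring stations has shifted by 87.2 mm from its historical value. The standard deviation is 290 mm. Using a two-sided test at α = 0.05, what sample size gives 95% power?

For a one-sample z-test, n = ((z_{α/2} + z_β)·σ/δ)².
z_{α/2} = 1.960 (two-sided α = 0.05); z_β = 1.645 (power 95% → β = 0.05).
n = (3.605 × 290 / 87.2)² = 143.74
Round up: n = 144.

144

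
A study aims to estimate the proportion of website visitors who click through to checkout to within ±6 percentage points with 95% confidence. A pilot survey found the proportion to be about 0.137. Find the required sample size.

n = 127

For a proportion with margin E = 0.06 at 95% confidence, z = 1.960.
n = p̂(1−p̂)(z/E)² = 0.137 × 0.863 × (1.960/0.06)² = 126.17
Round up: n = 127.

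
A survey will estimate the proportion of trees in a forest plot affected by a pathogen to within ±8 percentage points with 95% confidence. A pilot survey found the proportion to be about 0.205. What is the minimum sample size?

98

For a proportion with margin E = 0.08 at 95% confidence, z = 1.960.
n = p̂(1−p̂)(z/E)² = 0.205 × 0.795 × (1.960/0.08)² = 97.83
Round up: n = 98.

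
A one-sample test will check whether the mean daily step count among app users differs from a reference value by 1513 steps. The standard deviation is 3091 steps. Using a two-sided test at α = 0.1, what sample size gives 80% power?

For a one-sample z-test, n = ((z_{α/2} + z_β)·σ/δ)².
z_{α/2} = 1.645 (two-sided α = 0.1); z_β = 0.842 (power 80% → β = 0.2).
n = (2.487 × 3091 / 1513)² = 25.81
Round up: n = 26.

26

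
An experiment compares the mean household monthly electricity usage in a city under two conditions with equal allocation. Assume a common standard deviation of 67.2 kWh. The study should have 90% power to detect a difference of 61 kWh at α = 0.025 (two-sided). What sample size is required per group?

For two equal groups, n per group = 2·((z_{α/2} + z_β)·σ/δ)².
z_{α/2} = 2.241; z_β = 1.282 (power 90%).
n = 2 × (3.523 × 67.2 / 61)² = 2 × 15.06 = 30.12
Round up: n = 31 per group.

31 per group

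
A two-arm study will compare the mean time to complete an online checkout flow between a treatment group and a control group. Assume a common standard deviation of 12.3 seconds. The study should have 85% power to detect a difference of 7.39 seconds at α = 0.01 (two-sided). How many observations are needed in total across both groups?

146 total

For two equal groups, n per group = 2·((z_{α/2} + z_β)·σ/δ)².
z_{α/2} = 2.576; z_β = 1.036 (power 85%).
n = 2 × (3.612 × 12.3 / 7.39)² = 2 × 36.14 = 72.28
Round up: n = 73 per group.
Total across both groups: 2 × 73 = 146.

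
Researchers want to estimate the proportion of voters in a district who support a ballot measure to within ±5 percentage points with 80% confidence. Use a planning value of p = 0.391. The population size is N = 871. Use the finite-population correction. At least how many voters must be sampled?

133

For a proportion with margin E = 0.05 at 80% confidence, z = 1.282.
n = p̂(1−p̂)(z/E)² = 0.391 × 0.609 × (1.282/0.05)² = 156.54 — call this n₀.
Finite-population correction with N = 871: n = n₀ / (1 + (n₀−1)/N) = 156.54 / 1.179 = 132.77
Round up: n = 133.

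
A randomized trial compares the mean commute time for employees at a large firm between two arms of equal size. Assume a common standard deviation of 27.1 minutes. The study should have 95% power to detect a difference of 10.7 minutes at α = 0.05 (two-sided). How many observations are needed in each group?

For two equal groups, n per group = 2·((z_{α/2} + z_β)·σ/δ)².
z_{α/2} = 1.960; z_β = 1.645 (power 95%).
n = 2 × (3.605 × 27.1 / 10.7)² = 2 × 83.36 = 166.72
Round up: n = 167 per group.

167 per group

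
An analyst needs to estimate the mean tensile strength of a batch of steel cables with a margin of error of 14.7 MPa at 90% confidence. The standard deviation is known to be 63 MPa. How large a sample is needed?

50

For a mean, the margin of error is E = z·σ/√n, so n = (zσ/E)².
At 90% confidence, z = 1.645.
n = (1.645 × 63 / 14.7)² = 49.70
Round up: n = 50.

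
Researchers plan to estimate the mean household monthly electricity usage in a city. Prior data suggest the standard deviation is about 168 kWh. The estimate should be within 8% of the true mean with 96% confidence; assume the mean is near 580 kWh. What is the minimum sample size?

For a mean, the margin of error is E = z·σ/√n, so n = (zσ/E)².
At 96% confidence, z = 2.054.
E = 8% of 580 = 46.4 kWh.
n = (2.054 × 168 / 46.4)² = 55.31
Round up: n = 56.

56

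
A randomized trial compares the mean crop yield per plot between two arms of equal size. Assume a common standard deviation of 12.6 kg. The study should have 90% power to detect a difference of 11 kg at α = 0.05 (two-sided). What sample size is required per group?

28 per group

For two equal groups, n per group = 2·((z_{α/2} + z_β)·σ/δ)².
z_{α/2} = 1.960; z_β = 1.282 (power 90%).
n = 2 × (3.242 × 12.6 / 11)² = 2 × 13.79 = 27.58
Round up: n = 28 per group.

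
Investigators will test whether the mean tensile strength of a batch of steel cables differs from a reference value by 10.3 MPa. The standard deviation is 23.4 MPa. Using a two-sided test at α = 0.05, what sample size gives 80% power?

For a one-sample z-test, n = ((z_{α/2} + z_β)·σ/δ)².
z_{α/2} = 1.960 (two-sided α = 0.05); z_β = 0.842 (power 80% → β = 0.2).
n = (2.802 × 23.4 / 10.3)² = 40.52
Round up: n = 41.

41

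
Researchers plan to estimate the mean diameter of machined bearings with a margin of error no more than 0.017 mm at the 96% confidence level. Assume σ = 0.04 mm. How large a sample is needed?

For a mean, the margin of error is E = z·σ/√n, so n = (zσ/E)².
At 96% confidence, z = 2.054.
n = (2.054 × 0.04 / 0.017)² = 23.36
Round up: n = 24.

24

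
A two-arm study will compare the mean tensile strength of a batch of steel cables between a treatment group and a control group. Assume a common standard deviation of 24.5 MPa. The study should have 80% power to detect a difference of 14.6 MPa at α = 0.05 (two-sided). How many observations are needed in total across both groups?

90 total

For two equal groups, n per group = 2·((z_{α/2} + z_β)·σ/δ)².
z_{α/2} = 1.960; z_β = 0.842 (power 80%).
n = 2 × (2.802 × 24.5 / 14.6)² = 2 × 22.11 = 44.22
Round up: n = 45 per group.
Total across both groups: 2 × 45 = 90.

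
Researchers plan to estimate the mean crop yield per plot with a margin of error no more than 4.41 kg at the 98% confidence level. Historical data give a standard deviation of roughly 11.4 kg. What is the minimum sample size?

37

For a mean, the margin of error is E = z·σ/√n, so n = (zσ/E)².
At 98% confidence, z = 2.326.
n = (2.326 × 11.4 / 4.41)² = 36.15
Round up: n = 37.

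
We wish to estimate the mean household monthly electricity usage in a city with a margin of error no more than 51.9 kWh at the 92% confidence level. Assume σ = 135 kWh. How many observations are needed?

n = 21

For a mean, the margin of error is E = z·σ/√n, so n = (zσ/E)².
At 92% confidence, z = 1.751.
n = (1.751 × 135 / 51.9)² = 20.74
Round up: n = 21.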